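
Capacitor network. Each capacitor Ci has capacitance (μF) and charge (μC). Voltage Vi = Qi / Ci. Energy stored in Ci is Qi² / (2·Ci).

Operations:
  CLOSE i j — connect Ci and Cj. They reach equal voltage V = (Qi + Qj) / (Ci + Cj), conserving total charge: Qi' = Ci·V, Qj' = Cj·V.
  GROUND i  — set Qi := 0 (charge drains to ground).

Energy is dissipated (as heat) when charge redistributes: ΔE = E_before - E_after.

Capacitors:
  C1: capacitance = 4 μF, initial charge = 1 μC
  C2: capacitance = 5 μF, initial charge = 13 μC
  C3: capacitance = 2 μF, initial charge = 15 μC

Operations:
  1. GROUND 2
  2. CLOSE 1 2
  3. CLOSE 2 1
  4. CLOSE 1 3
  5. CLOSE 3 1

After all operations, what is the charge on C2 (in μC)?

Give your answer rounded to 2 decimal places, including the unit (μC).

Answer: 0.56 μC

Derivation:
Initial: C1(4μF, Q=1μC, V=0.25V), C2(5μF, Q=13μC, V=2.60V), C3(2μF, Q=15μC, V=7.50V)
Op 1: GROUND 2: Q2=0; energy lost=16.900
Op 2: CLOSE 1-2: Q_total=1.00, C_total=9.00, V=0.11; Q1=0.44, Q2=0.56; dissipated=0.069
Op 3: CLOSE 2-1: Q_total=1.00, C_total=9.00, V=0.11; Q2=0.56, Q1=0.44; dissipated=0.000
Op 4: CLOSE 1-3: Q_total=15.44, C_total=6.00, V=2.57; Q1=10.30, Q3=5.15; dissipated=36.397
Op 5: CLOSE 3-1: Q_total=15.44, C_total=6.00, V=2.57; Q3=5.15, Q1=10.30; dissipated=0.000
Final charges: Q1=10.30, Q2=0.56, Q3=5.15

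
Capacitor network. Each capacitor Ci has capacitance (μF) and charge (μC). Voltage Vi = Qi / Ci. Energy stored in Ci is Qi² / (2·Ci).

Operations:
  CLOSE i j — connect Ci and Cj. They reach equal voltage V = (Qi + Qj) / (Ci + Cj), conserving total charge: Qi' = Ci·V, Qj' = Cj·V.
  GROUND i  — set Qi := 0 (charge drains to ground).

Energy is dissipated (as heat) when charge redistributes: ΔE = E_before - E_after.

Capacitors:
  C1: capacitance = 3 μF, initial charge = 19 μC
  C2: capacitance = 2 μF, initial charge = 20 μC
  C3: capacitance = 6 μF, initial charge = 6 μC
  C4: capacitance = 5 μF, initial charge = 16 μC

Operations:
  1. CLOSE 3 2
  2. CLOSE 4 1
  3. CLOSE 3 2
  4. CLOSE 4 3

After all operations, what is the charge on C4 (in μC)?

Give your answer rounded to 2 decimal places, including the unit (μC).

Initial: C1(3μF, Q=19μC, V=6.33V), C2(2μF, Q=20μC, V=10.00V), C3(6μF, Q=6μC, V=1.00V), C4(5μF, Q=16μC, V=3.20V)
Op 1: CLOSE 3-2: Q_total=26.00, C_total=8.00, V=3.25; Q3=19.50, Q2=6.50; dissipated=60.750
Op 2: CLOSE 4-1: Q_total=35.00, C_total=8.00, V=4.38; Q4=21.88, Q1=13.12; dissipated=9.204
Op 3: CLOSE 3-2: Q_total=26.00, C_total=8.00, V=3.25; Q3=19.50, Q2=6.50; dissipated=0.000
Op 4: CLOSE 4-3: Q_total=41.38, C_total=11.00, V=3.76; Q4=18.81, Q3=22.57; dissipated=1.726
Final charges: Q1=13.12, Q2=6.50, Q3=22.57, Q4=18.81

Answer: 18.81 μC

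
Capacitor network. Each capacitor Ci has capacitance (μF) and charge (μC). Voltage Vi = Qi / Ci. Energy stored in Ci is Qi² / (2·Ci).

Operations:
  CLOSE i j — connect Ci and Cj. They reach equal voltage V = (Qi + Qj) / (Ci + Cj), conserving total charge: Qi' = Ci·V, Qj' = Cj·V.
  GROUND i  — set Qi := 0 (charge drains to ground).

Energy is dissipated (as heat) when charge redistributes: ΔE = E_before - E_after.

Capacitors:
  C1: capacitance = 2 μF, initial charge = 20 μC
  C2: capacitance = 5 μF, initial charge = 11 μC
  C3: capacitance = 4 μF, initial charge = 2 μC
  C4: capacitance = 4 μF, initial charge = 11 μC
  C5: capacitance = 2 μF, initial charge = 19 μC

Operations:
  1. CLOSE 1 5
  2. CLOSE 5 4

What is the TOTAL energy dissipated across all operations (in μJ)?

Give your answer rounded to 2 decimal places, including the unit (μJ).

Answer: 32.79 μJ

Derivation:
Initial: C1(2μF, Q=20μC, V=10.00V), C2(5μF, Q=11μC, V=2.20V), C3(4μF, Q=2μC, V=0.50V), C4(4μF, Q=11μC, V=2.75V), C5(2μF, Q=19μC, V=9.50V)
Op 1: CLOSE 1-5: Q_total=39.00, C_total=4.00, V=9.75; Q1=19.50, Q5=19.50; dissipated=0.125
Op 2: CLOSE 5-4: Q_total=30.50, C_total=6.00, V=5.08; Q5=10.17, Q4=20.33; dissipated=32.667
Total dissipated: 32.792 μJ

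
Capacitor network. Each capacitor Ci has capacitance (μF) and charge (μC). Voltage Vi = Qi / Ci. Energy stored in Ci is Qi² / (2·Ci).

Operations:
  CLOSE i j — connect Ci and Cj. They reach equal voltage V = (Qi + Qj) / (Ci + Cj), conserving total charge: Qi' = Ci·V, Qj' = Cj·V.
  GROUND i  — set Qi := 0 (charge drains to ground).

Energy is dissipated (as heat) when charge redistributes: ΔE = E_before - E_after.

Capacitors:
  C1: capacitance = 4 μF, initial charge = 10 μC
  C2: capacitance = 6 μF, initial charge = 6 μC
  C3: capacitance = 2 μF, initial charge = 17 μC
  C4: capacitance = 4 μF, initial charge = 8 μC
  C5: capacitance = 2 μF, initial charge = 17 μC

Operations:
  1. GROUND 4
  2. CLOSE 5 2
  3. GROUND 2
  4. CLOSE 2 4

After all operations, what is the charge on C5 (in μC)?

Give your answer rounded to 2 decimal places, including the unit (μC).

Initial: C1(4μF, Q=10μC, V=2.50V), C2(6μF, Q=6μC, V=1.00V), C3(2μF, Q=17μC, V=8.50V), C4(4μF, Q=8μC, V=2.00V), C5(2μF, Q=17μC, V=8.50V)
Op 1: GROUND 4: Q4=0; energy lost=8.000
Op 2: CLOSE 5-2: Q_total=23.00, C_total=8.00, V=2.88; Q5=5.75, Q2=17.25; dissipated=42.188
Op 3: GROUND 2: Q2=0; energy lost=24.797
Op 4: CLOSE 2-4: Q_total=0.00, C_total=10.00, V=0.00; Q2=0.00, Q4=0.00; dissipated=0.000
Final charges: Q1=10.00, Q2=0.00, Q3=17.00, Q4=0.00, Q5=5.75

Answer: 5.75 μC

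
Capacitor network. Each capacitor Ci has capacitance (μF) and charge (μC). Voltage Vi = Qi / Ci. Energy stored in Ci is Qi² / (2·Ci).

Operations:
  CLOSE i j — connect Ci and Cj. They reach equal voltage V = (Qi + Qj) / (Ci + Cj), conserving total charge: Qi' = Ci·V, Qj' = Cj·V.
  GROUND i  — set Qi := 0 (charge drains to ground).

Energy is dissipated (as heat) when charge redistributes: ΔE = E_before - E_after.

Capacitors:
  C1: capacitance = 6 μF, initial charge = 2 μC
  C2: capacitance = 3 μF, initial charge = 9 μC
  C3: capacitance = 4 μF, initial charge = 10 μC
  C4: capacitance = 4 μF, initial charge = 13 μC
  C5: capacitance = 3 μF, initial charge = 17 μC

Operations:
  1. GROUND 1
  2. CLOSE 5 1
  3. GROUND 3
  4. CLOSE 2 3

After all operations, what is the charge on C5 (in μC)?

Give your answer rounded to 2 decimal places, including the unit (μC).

Answer: 5.67 μC

Derivation:
Initial: C1(6μF, Q=2μC, V=0.33V), C2(3μF, Q=9μC, V=3.00V), C3(4μF, Q=10μC, V=2.50V), C4(4μF, Q=13μC, V=3.25V), C5(3μF, Q=17μC, V=5.67V)
Op 1: GROUND 1: Q1=0; energy lost=0.333
Op 2: CLOSE 5-1: Q_total=17.00, C_total=9.00, V=1.89; Q5=5.67, Q1=11.33; dissipated=32.111
Op 3: GROUND 3: Q3=0; energy lost=12.500
Op 4: CLOSE 2-3: Q_total=9.00, C_total=7.00, V=1.29; Q2=3.86, Q3=5.14; dissipated=7.714
Final charges: Q1=11.33, Q2=3.86, Q3=5.14, Q4=13.00, Q5=5.67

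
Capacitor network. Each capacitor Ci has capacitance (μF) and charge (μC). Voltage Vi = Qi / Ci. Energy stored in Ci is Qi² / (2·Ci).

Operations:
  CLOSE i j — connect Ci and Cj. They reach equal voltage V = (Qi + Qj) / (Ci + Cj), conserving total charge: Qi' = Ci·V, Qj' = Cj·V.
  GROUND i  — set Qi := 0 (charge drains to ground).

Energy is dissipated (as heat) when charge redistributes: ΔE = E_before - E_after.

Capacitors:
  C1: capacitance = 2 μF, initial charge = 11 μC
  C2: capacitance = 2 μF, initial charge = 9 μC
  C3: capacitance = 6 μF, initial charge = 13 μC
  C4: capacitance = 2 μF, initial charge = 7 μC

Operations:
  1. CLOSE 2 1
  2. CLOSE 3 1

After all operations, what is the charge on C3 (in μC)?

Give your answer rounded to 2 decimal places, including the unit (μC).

Answer: 17.25 μC

Derivation:
Initial: C1(2μF, Q=11μC, V=5.50V), C2(2μF, Q=9μC, V=4.50V), C3(6μF, Q=13μC, V=2.17V), C4(2μF, Q=7μC, V=3.50V)
Op 1: CLOSE 2-1: Q_total=20.00, C_total=4.00, V=5.00; Q2=10.00, Q1=10.00; dissipated=0.500
Op 2: CLOSE 3-1: Q_total=23.00, C_total=8.00, V=2.88; Q3=17.25, Q1=5.75; dissipated=6.021
Final charges: Q1=5.75, Q2=10.00, Q3=17.25, Q4=7.00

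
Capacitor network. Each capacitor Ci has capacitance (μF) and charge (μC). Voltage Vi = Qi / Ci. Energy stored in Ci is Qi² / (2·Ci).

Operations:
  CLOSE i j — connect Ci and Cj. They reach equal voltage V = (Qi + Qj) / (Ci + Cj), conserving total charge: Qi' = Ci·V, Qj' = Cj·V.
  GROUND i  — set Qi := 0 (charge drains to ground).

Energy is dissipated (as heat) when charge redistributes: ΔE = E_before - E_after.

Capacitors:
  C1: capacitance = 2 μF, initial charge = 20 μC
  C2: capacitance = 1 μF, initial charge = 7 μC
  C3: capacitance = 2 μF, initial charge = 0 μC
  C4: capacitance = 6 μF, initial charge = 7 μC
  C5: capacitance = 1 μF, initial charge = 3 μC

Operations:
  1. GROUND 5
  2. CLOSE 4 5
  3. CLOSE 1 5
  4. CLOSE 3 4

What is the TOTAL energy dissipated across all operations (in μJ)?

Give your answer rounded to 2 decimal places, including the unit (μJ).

Initial: C1(2μF, Q=20μC, V=10.00V), C2(1μF, Q=7μC, V=7.00V), C3(2μF, Q=0μC, V=0.00V), C4(6μF, Q=7μC, V=1.17V), C5(1μF, Q=3μC, V=3.00V)
Op 1: GROUND 5: Q5=0; energy lost=4.500
Op 2: CLOSE 4-5: Q_total=7.00, C_total=7.00, V=1.00; Q4=6.00, Q5=1.00; dissipated=0.583
Op 3: CLOSE 1-5: Q_total=21.00, C_total=3.00, V=7.00; Q1=14.00, Q5=7.00; dissipated=27.000
Op 4: CLOSE 3-4: Q_total=6.00, C_total=8.00, V=0.75; Q3=1.50, Q4=4.50; dissipated=0.750
Total dissipated: 32.833 μJ

Answer: 32.83 μJ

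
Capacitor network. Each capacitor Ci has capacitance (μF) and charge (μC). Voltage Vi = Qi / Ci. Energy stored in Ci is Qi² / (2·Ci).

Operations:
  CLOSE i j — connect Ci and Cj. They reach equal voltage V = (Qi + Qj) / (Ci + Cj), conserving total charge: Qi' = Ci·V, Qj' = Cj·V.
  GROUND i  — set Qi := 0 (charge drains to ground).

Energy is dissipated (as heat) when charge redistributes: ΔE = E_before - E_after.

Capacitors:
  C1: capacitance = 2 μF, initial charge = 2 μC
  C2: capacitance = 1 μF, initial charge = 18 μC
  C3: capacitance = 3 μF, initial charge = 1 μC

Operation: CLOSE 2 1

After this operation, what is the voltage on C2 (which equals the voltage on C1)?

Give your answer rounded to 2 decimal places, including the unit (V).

Answer: 6.67 V

Derivation:
Initial: C1(2μF, Q=2μC, V=1.00V), C2(1μF, Q=18μC, V=18.00V), C3(3μF, Q=1μC, V=0.33V)
Op 1: CLOSE 2-1: Q_total=20.00, C_total=3.00, V=6.67; Q2=6.67, Q1=13.33; dissipated=96.333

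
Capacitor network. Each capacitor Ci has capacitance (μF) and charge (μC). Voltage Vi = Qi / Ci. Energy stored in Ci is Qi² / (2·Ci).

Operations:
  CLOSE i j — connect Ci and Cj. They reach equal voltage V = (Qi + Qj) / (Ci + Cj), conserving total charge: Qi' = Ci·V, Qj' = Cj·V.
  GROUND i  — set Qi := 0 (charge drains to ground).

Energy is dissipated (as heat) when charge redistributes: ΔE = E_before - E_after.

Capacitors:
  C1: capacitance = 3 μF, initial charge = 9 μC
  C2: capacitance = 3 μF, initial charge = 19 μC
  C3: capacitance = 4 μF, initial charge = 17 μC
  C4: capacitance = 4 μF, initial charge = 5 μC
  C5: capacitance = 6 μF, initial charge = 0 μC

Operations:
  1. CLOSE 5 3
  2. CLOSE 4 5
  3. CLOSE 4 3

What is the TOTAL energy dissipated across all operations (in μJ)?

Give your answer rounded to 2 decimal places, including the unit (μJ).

Initial: C1(3μF, Q=9μC, V=3.00V), C2(3μF, Q=19μC, V=6.33V), C3(4μF, Q=17μC, V=4.25V), C4(4μF, Q=5μC, V=1.25V), C5(6μF, Q=0μC, V=0.00V)
Op 1: CLOSE 5-3: Q_total=17.00, C_total=10.00, V=1.70; Q5=10.20, Q3=6.80; dissipated=21.675
Op 2: CLOSE 4-5: Q_total=15.20, C_total=10.00, V=1.52; Q4=6.08, Q5=9.12; dissipated=0.243
Op 3: CLOSE 4-3: Q_total=12.88, C_total=8.00, V=1.61; Q4=6.44, Q3=6.44; dissipated=0.032
Total dissipated: 21.950 μJ

Answer: 21.95 μJ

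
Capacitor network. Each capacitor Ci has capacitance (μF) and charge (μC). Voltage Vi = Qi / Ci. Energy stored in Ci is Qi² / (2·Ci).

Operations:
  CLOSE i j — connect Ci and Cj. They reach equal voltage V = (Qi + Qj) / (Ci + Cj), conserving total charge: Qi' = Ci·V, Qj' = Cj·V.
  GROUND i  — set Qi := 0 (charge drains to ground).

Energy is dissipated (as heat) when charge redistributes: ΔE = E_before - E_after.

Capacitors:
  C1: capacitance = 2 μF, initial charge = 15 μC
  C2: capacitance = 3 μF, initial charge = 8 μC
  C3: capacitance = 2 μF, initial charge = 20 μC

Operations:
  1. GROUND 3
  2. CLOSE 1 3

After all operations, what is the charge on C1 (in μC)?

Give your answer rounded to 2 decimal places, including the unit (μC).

Answer: 7.50 μC

Derivation:
Initial: C1(2μF, Q=15μC, V=7.50V), C2(3μF, Q=8μC, V=2.67V), C3(2μF, Q=20μC, V=10.00V)
Op 1: GROUND 3: Q3=0; energy lost=100.000
Op 2: CLOSE 1-3: Q_total=15.00, C_total=4.00, V=3.75; Q1=7.50, Q3=7.50; dissipated=28.125
Final charges: Q1=7.50, Q2=8.00, Q3=7.50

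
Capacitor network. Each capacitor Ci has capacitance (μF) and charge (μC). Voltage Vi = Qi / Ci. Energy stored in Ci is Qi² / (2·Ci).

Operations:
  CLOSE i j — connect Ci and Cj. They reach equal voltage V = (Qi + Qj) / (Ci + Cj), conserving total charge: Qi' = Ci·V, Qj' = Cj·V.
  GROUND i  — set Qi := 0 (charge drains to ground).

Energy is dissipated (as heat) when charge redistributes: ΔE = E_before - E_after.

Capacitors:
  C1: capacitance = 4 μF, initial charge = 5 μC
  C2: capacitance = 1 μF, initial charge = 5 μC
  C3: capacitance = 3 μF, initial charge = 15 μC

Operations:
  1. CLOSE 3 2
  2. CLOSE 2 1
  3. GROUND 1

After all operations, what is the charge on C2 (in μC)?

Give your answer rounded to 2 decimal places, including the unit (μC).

Answer: 2.00 μC

Derivation:
Initial: C1(4μF, Q=5μC, V=1.25V), C2(1μF, Q=5μC, V=5.00V), C3(3μF, Q=15μC, V=5.00V)
Op 1: CLOSE 3-2: Q_total=20.00, C_total=4.00, V=5.00; Q3=15.00, Q2=5.00; dissipated=0.000
Op 2: CLOSE 2-1: Q_total=10.00, C_total=5.00, V=2.00; Q2=2.00, Q1=8.00; dissipated=5.625
Op 3: GROUND 1: Q1=0; energy lost=8.000
Final charges: Q1=0.00, Q2=2.00, Q3=15.00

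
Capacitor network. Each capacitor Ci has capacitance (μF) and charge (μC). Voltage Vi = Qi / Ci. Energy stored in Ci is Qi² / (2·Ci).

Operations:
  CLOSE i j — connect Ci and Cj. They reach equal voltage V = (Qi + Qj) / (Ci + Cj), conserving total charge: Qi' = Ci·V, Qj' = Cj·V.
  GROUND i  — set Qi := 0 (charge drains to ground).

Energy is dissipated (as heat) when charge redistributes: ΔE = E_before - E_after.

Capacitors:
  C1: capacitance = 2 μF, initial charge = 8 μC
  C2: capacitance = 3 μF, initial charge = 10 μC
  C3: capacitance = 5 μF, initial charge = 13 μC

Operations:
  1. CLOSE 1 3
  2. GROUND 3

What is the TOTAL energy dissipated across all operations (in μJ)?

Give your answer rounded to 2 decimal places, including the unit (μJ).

Answer: 23.90 μJ

Derivation:
Initial: C1(2μF, Q=8μC, V=4.00V), C2(3μF, Q=10μC, V=3.33V), C3(5μF, Q=13μC, V=2.60V)
Op 1: CLOSE 1-3: Q_total=21.00, C_total=7.00, V=3.00; Q1=6.00, Q3=15.00; dissipated=1.400
Op 2: GROUND 3: Q3=0; energy lost=22.500
Total dissipated: 23.900 μJ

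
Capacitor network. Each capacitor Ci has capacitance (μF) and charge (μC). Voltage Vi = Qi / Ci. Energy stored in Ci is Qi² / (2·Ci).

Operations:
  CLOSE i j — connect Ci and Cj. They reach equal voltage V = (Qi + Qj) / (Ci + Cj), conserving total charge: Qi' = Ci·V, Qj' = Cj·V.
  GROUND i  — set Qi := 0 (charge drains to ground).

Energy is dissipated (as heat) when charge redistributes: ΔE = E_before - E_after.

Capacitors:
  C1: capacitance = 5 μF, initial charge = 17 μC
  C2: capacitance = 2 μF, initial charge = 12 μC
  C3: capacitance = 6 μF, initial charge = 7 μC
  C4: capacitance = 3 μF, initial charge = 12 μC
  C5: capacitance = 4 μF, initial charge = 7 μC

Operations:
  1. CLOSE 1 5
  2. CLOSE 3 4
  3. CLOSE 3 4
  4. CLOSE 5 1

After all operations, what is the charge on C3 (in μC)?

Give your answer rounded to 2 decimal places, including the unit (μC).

Initial: C1(5μF, Q=17μC, V=3.40V), C2(2μF, Q=12μC, V=6.00V), C3(6μF, Q=7μC, V=1.17V), C4(3μF, Q=12μC, V=4.00V), C5(4μF, Q=7μC, V=1.75V)
Op 1: CLOSE 1-5: Q_total=24.00, C_total=9.00, V=2.67; Q1=13.33, Q5=10.67; dissipated=3.025
Op 2: CLOSE 3-4: Q_total=19.00, C_total=9.00, V=2.11; Q3=12.67, Q4=6.33; dissipated=8.028
Op 3: CLOSE 3-4: Q_total=19.00, C_total=9.00, V=2.11; Q3=12.67, Q4=6.33; dissipated=0.000
Op 4: CLOSE 5-1: Q_total=24.00, C_total=9.00, V=2.67; Q5=10.67, Q1=13.33; dissipated=0.000
Final charges: Q1=13.33, Q2=12.00, Q3=12.67, Q4=6.33, Q5=10.67

Answer: 12.67 μC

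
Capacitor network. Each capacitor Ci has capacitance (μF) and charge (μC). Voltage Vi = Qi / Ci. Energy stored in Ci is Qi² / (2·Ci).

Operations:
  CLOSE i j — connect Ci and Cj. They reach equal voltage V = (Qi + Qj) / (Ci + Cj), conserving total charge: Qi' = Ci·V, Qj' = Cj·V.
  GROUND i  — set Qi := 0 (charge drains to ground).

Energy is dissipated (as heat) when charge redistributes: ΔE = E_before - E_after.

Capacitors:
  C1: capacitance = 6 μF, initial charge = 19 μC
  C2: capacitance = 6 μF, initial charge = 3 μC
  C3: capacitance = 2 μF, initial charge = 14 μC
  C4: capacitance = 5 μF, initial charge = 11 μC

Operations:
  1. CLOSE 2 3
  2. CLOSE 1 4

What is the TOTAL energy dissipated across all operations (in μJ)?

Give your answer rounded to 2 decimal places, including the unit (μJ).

Initial: C1(6μF, Q=19μC, V=3.17V), C2(6μF, Q=3μC, V=0.50V), C3(2μF, Q=14μC, V=7.00V), C4(5μF, Q=11μC, V=2.20V)
Op 1: CLOSE 2-3: Q_total=17.00, C_total=8.00, V=2.12; Q2=12.75, Q3=4.25; dissipated=31.688
Op 2: CLOSE 1-4: Q_total=30.00, C_total=11.00, V=2.73; Q1=16.36, Q4=13.64; dissipated=1.274
Total dissipated: 32.962 μJ

Answer: 32.96 μJ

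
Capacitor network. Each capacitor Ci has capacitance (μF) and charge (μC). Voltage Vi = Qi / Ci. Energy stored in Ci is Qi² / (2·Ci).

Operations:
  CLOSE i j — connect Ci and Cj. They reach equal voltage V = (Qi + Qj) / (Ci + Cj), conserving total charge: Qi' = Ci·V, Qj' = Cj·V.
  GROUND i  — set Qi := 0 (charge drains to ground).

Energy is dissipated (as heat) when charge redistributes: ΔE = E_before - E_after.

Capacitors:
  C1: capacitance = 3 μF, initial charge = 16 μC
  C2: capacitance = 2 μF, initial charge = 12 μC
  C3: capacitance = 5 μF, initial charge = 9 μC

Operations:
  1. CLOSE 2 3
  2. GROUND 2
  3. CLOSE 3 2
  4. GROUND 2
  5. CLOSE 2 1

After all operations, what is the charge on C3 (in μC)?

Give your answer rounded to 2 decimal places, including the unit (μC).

Initial: C1(3μF, Q=16μC, V=5.33V), C2(2μF, Q=12μC, V=6.00V), C3(5μF, Q=9μC, V=1.80V)
Op 1: CLOSE 2-3: Q_total=21.00, C_total=7.00, V=3.00; Q2=6.00, Q3=15.00; dissipated=12.600
Op 2: GROUND 2: Q2=0; energy lost=9.000
Op 3: CLOSE 3-2: Q_total=15.00, C_total=7.00, V=2.14; Q3=10.71, Q2=4.29; dissipated=6.429
Op 4: GROUND 2: Q2=0; energy lost=4.592
Op 5: CLOSE 2-1: Q_total=16.00, C_total=5.00, V=3.20; Q2=6.40, Q1=9.60; dissipated=17.067
Final charges: Q1=9.60, Q2=6.40, Q3=10.71

Answer: 10.71 μC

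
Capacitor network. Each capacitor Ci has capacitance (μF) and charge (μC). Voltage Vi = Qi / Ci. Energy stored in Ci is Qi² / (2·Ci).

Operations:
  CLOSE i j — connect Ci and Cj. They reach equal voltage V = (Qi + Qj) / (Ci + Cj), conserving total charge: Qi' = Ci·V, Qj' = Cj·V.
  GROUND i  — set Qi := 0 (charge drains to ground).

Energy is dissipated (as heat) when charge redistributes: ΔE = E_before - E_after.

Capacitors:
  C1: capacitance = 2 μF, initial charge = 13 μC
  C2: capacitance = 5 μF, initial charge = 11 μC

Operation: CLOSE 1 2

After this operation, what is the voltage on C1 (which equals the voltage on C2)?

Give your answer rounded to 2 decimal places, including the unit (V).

Answer: 3.43 V

Derivation:
Initial: C1(2μF, Q=13μC, V=6.50V), C2(5μF, Q=11μC, V=2.20V)
Op 1: CLOSE 1-2: Q_total=24.00, C_total=7.00, V=3.43; Q1=6.86, Q2=17.14; dissipated=13.207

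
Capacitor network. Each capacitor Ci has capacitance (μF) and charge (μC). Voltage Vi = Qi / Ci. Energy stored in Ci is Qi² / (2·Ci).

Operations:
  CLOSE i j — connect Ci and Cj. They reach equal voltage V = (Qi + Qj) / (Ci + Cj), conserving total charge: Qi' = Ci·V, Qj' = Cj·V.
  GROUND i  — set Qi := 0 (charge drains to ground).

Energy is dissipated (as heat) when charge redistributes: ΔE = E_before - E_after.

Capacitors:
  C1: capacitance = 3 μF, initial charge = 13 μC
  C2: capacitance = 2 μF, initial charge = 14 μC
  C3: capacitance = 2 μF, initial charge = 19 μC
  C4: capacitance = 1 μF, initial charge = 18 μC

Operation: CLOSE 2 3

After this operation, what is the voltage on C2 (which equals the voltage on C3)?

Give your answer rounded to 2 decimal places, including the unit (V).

Initial: C1(3μF, Q=13μC, V=4.33V), C2(2μF, Q=14μC, V=7.00V), C3(2μF, Q=19μC, V=9.50V), C4(1μF, Q=18μC, V=18.00V)
Op 1: CLOSE 2-3: Q_total=33.00, C_total=4.00, V=8.25; Q2=16.50, Q3=16.50; dissipated=3.125

Answer: 8.25 V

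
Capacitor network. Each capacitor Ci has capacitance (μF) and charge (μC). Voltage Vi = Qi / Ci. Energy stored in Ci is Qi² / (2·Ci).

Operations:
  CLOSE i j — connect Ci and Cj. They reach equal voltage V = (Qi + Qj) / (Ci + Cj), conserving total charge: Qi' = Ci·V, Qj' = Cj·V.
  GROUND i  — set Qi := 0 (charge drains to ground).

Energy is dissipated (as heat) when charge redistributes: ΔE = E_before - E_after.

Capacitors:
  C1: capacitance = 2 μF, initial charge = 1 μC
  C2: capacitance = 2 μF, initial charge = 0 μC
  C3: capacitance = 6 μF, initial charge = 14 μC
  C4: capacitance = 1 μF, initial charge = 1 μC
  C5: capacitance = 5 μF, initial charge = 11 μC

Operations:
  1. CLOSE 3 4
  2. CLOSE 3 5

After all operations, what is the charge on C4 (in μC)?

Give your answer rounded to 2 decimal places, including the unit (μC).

Answer: 2.14 μC

Derivation:
Initial: C1(2μF, Q=1μC, V=0.50V), C2(2μF, Q=0μC, V=0.00V), C3(6μF, Q=14μC, V=2.33V), C4(1μF, Q=1μC, V=1.00V), C5(5μF, Q=11μC, V=2.20V)
Op 1: CLOSE 3-4: Q_total=15.00, C_total=7.00, V=2.14; Q3=12.86, Q4=2.14; dissipated=0.762
Op 2: CLOSE 3-5: Q_total=23.86, C_total=11.00, V=2.17; Q3=13.01, Q5=10.84; dissipated=0.004
Final charges: Q1=1.00, Q2=0.00, Q3=13.01, Q4=2.14, Q5=10.84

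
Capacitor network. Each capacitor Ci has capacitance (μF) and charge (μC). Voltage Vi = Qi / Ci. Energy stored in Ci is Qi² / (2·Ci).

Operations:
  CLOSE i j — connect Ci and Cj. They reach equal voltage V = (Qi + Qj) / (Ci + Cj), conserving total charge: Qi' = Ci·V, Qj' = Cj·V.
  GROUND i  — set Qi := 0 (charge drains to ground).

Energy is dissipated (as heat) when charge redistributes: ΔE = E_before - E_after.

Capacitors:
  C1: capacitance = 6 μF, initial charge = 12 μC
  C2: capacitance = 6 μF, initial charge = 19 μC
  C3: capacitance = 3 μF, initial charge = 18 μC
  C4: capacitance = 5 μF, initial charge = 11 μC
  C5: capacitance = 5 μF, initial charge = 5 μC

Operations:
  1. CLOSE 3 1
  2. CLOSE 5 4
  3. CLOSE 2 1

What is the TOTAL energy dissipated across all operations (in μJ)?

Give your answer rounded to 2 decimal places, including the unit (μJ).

Answer: 17.84 μJ

Derivation:
Initial: C1(6μF, Q=12μC, V=2.00V), C2(6μF, Q=19μC, V=3.17V), C3(3μF, Q=18μC, V=6.00V), C4(5μF, Q=11μC, V=2.20V), C5(5μF, Q=5μC, V=1.00V)
Op 1: CLOSE 3-1: Q_total=30.00, C_total=9.00, V=3.33; Q3=10.00, Q1=20.00; dissipated=16.000
Op 2: CLOSE 5-4: Q_total=16.00, C_total=10.00, V=1.60; Q5=8.00, Q4=8.00; dissipated=1.800
Op 3: CLOSE 2-1: Q_total=39.00, C_total=12.00, V=3.25; Q2=19.50, Q1=19.50; dissipated=0.042
Total dissipated: 17.842 μJ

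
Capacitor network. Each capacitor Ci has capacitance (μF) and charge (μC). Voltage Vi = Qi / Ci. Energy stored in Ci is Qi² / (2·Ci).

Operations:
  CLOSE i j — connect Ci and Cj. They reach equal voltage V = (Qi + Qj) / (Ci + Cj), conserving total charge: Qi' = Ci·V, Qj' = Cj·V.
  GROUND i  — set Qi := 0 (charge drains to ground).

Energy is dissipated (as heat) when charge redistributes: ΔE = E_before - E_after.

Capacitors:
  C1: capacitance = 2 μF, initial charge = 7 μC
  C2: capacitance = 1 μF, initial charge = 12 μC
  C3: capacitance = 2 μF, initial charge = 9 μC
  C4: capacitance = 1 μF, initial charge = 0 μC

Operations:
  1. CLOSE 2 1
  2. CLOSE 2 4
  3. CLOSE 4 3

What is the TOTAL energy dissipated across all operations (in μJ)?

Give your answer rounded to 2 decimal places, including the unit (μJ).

Answer: 34.70 μJ

Derivation:
Initial: C1(2μF, Q=7μC, V=3.50V), C2(1μF, Q=12μC, V=12.00V), C3(2μF, Q=9μC, V=4.50V), C4(1μF, Q=0μC, V=0.00V)
Op 1: CLOSE 2-1: Q_total=19.00, C_total=3.00, V=6.33; Q2=6.33, Q1=12.67; dissipated=24.083
Op 2: CLOSE 2-4: Q_total=6.33, C_total=2.00, V=3.17; Q2=3.17, Q4=3.17; dissipated=10.028
Op 3: CLOSE 4-3: Q_total=12.17, C_total=3.00, V=4.06; Q4=4.06, Q3=8.11; dissipated=0.593
Total dissipated: 34.704 μJ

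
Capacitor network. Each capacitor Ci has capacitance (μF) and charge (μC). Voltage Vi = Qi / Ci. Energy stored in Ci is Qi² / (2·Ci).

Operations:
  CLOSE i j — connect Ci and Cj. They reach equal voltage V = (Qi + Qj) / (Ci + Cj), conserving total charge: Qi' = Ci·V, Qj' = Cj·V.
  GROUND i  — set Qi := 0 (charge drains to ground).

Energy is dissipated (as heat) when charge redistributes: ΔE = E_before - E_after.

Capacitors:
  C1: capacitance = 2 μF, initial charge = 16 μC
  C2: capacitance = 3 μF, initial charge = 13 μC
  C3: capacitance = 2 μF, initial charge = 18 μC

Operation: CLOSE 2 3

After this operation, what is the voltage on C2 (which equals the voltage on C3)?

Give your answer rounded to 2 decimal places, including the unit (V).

Answer: 6.20 V

Derivation:
Initial: C1(2μF, Q=16μC, V=8.00V), C2(3μF, Q=13μC, V=4.33V), C3(2μF, Q=18μC, V=9.00V)
Op 1: CLOSE 2-3: Q_total=31.00, C_total=5.00, V=6.20; Q2=18.60, Q3=12.40; dissipated=13.067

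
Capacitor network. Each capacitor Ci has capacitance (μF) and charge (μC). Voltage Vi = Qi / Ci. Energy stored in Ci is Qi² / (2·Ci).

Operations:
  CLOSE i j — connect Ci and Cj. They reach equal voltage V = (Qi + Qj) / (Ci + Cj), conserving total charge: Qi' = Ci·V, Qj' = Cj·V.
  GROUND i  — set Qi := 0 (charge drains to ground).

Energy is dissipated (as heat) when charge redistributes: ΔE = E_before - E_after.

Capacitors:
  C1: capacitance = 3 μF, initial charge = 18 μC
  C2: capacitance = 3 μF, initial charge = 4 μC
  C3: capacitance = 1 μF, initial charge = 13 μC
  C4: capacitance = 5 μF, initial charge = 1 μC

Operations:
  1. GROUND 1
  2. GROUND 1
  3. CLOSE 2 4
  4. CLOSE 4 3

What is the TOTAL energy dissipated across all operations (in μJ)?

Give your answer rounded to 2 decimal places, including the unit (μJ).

Initial: C1(3μF, Q=18μC, V=6.00V), C2(3μF, Q=4μC, V=1.33V), C3(1μF, Q=13μC, V=13.00V), C4(5μF, Q=1μC, V=0.20V)
Op 1: GROUND 1: Q1=0; energy lost=54.000
Op 2: GROUND 1: Q1=0; energy lost=0.000
Op 3: CLOSE 2-4: Q_total=5.00, C_total=8.00, V=0.62; Q2=1.88, Q4=3.12; dissipated=1.204
Op 4: CLOSE 4-3: Q_total=16.12, C_total=6.00, V=2.69; Q4=13.44, Q3=2.69; dissipated=63.809
Total dissipated: 119.013 μJ

Answer: 119.01 μJ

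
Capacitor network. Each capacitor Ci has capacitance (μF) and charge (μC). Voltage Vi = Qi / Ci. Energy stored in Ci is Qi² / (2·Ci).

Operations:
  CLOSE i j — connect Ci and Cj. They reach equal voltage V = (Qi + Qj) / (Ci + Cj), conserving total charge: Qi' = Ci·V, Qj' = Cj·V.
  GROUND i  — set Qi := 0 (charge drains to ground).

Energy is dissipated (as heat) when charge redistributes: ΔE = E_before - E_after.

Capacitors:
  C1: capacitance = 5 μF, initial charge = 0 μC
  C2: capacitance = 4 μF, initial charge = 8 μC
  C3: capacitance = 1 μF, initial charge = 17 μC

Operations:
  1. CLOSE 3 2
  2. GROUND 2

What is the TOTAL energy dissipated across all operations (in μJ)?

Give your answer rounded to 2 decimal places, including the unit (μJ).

Initial: C1(5μF, Q=0μC, V=0.00V), C2(4μF, Q=8μC, V=2.00V), C3(1μF, Q=17μC, V=17.00V)
Op 1: CLOSE 3-2: Q_total=25.00, C_total=5.00, V=5.00; Q3=5.00, Q2=20.00; dissipated=90.000
Op 2: GROUND 2: Q2=0; energy lost=50.000
Total dissipated: 140.000 μJ

Answer: 140.00 μJ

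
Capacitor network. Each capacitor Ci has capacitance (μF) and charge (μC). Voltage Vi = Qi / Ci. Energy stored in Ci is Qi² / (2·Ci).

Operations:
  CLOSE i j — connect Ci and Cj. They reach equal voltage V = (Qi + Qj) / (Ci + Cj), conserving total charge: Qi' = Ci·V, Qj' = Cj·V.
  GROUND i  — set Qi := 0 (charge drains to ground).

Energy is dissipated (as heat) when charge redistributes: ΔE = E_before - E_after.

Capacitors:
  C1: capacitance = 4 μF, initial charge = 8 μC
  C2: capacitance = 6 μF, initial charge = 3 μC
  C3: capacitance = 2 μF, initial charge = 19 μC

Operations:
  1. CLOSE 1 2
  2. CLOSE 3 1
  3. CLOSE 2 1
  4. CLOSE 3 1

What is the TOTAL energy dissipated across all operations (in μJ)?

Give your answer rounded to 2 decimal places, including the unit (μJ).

Initial: C1(4μF, Q=8μC, V=2.00V), C2(6μF, Q=3μC, V=0.50V), C3(2μF, Q=19μC, V=9.50V)
Op 1: CLOSE 1-2: Q_total=11.00, C_total=10.00, V=1.10; Q1=4.40, Q2=6.60; dissipated=2.700
Op 2: CLOSE 3-1: Q_total=23.40, C_total=6.00, V=3.90; Q3=7.80, Q1=15.60; dissipated=47.040
Op 3: CLOSE 2-1: Q_total=22.20, C_total=10.00, V=2.22; Q2=13.32, Q1=8.88; dissipated=9.408
Op 4: CLOSE 3-1: Q_total=16.68, C_total=6.00, V=2.78; Q3=5.56, Q1=11.12; dissipated=1.882
Total dissipated: 61.030 μJ

Answer: 61.03 μJ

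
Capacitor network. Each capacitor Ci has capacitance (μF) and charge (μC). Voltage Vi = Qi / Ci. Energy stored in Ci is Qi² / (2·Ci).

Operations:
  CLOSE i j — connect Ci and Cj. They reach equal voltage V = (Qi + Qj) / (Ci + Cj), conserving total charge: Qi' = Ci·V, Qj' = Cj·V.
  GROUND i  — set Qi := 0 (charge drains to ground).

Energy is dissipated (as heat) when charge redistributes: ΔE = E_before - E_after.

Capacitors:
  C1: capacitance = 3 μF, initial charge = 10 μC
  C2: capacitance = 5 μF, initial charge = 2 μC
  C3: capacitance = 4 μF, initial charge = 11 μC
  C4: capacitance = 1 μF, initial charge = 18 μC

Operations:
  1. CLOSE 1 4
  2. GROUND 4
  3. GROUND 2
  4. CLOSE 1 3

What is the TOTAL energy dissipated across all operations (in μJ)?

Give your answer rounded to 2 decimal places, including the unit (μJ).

Answer: 121.05 μJ

Derivation:
Initial: C1(3μF, Q=10μC, V=3.33V), C2(5μF, Q=2μC, V=0.40V), C3(4μF, Q=11μC, V=2.75V), C4(1μF, Q=18μC, V=18.00V)
Op 1: CLOSE 1-4: Q_total=28.00, C_total=4.00, V=7.00; Q1=21.00, Q4=7.00; dissipated=80.667
Op 2: GROUND 4: Q4=0; energy lost=24.500
Op 3: GROUND 2: Q2=0; energy lost=0.400
Op 4: CLOSE 1-3: Q_total=32.00, C_total=7.00, V=4.57; Q1=13.71, Q3=18.29; dissipated=15.482
Total dissipated: 121.049 μJ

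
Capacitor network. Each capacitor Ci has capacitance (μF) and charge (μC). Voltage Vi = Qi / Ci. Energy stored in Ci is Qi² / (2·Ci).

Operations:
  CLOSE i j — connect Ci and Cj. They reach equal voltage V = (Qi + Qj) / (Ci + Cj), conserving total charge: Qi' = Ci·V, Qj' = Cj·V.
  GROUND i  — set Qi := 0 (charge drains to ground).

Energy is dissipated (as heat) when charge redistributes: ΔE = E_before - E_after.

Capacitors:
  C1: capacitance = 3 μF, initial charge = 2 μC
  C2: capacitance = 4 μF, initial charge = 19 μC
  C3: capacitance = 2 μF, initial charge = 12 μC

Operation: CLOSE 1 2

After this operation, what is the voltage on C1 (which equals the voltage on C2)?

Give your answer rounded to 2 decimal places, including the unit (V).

Initial: C1(3μF, Q=2μC, V=0.67V), C2(4μF, Q=19μC, V=4.75V), C3(2μF, Q=12μC, V=6.00V)
Op 1: CLOSE 1-2: Q_total=21.00, C_total=7.00, V=3.00; Q1=9.00, Q2=12.00; dissipated=14.292

Answer: 3.00 V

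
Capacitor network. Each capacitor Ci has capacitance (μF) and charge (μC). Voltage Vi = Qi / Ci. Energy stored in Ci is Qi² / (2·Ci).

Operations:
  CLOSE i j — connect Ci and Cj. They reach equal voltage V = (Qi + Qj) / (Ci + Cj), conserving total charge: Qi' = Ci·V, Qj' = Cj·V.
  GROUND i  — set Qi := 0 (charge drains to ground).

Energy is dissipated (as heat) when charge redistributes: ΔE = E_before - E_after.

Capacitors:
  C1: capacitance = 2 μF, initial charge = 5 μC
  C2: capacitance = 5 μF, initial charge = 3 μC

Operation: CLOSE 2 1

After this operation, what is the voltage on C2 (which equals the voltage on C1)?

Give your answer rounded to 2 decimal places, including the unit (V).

Initial: C1(2μF, Q=5μC, V=2.50V), C2(5μF, Q=3μC, V=0.60V)
Op 1: CLOSE 2-1: Q_total=8.00, C_total=7.00, V=1.14; Q2=5.71, Q1=2.29; dissipated=2.579

Answer: 1.14 V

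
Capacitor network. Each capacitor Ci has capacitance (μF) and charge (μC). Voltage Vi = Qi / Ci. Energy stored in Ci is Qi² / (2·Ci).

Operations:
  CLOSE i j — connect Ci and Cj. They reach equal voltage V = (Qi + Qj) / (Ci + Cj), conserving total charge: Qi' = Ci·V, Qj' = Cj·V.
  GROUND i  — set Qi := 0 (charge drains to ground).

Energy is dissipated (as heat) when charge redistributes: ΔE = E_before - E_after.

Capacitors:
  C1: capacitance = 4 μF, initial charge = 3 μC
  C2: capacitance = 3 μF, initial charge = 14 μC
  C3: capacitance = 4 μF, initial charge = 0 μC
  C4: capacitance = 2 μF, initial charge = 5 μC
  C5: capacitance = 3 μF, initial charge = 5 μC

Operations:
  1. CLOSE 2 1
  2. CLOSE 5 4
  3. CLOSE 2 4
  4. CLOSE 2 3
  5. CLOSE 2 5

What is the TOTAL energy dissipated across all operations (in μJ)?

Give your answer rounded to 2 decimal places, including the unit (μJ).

Initial: C1(4μF, Q=3μC, V=0.75V), C2(3μF, Q=14μC, V=4.67V), C3(4μF, Q=0μC, V=0.00V), C4(2μF, Q=5μC, V=2.50V), C5(3μF, Q=5μC, V=1.67V)
Op 1: CLOSE 2-1: Q_total=17.00, C_total=7.00, V=2.43; Q2=7.29, Q1=9.71; dissipated=13.149
Op 2: CLOSE 5-4: Q_total=10.00, C_total=5.00, V=2.00; Q5=6.00, Q4=4.00; dissipated=0.417
Op 3: CLOSE 2-4: Q_total=11.29, C_total=5.00, V=2.26; Q2=6.77, Q4=4.51; dissipated=0.110
Op 4: CLOSE 2-3: Q_total=6.77, C_total=7.00, V=0.97; Q2=2.90, Q3=3.87; dissipated=4.367
Op 5: CLOSE 2-5: Q_total=8.90, C_total=6.00, V=1.48; Q2=4.45, Q5=4.45; dissipated=0.800
Total dissipated: 18.842 μJ

Answer: 18.84 μJ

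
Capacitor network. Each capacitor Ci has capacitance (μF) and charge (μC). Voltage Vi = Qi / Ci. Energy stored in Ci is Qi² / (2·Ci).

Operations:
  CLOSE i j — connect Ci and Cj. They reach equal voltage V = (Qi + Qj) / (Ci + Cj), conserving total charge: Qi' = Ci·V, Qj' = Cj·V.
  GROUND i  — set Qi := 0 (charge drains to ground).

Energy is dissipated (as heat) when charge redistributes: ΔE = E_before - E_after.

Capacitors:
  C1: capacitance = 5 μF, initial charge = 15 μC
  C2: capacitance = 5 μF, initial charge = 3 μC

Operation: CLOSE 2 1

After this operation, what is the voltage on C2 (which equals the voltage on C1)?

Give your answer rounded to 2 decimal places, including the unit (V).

Initial: C1(5μF, Q=15μC, V=3.00V), C2(5μF, Q=3μC, V=0.60V)
Op 1: CLOSE 2-1: Q_total=18.00, C_total=10.00, V=1.80; Q2=9.00, Q1=9.00; dissipated=7.200

Answer: 1.80 V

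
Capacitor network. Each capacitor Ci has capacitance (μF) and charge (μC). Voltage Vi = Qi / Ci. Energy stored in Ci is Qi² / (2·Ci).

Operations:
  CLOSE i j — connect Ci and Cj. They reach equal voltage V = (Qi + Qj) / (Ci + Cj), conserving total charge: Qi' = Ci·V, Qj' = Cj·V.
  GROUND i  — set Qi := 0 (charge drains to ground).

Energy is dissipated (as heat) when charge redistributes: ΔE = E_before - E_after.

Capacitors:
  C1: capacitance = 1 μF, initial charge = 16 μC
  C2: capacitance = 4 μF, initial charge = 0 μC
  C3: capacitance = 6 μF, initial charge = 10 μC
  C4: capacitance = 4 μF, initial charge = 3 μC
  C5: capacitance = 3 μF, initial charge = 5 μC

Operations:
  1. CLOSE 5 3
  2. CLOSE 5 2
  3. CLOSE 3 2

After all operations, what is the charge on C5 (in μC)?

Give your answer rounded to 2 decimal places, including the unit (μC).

Answer: 2.14 μC

Derivation:
Initial: C1(1μF, Q=16μC, V=16.00V), C2(4μF, Q=0μC, V=0.00V), C3(6μF, Q=10μC, V=1.67V), C4(4μF, Q=3μC, V=0.75V), C5(3μF, Q=5μC, V=1.67V)
Op 1: CLOSE 5-3: Q_total=15.00, C_total=9.00, V=1.67; Q5=5.00, Q3=10.00; dissipated=0.000
Op 2: CLOSE 5-2: Q_total=5.00, C_total=7.00, V=0.71; Q5=2.14, Q2=2.86; dissipated=2.381
Op 3: CLOSE 3-2: Q_total=12.86, C_total=10.00, V=1.29; Q3=7.71, Q2=5.14; dissipated=1.088
Final charges: Q1=16.00, Q2=5.14, Q3=7.71, Q4=3.00, Q5=2.14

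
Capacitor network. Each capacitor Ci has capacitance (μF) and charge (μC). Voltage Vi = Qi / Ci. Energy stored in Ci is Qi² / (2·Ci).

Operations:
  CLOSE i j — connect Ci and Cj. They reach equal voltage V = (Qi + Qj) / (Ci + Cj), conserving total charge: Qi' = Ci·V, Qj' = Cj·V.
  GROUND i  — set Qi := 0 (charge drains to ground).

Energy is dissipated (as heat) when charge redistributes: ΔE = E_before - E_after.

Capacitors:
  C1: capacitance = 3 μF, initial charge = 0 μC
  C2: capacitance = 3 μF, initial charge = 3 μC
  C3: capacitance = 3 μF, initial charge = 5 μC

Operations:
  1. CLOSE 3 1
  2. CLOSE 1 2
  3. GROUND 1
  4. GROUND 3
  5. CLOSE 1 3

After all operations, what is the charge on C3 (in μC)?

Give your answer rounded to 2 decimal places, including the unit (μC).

Answer: 0.00 μC

Derivation:
Initial: C1(3μF, Q=0μC, V=0.00V), C2(3μF, Q=3μC, V=1.00V), C3(3μF, Q=5μC, V=1.67V)
Op 1: CLOSE 3-1: Q_total=5.00, C_total=6.00, V=0.83; Q3=2.50, Q1=2.50; dissipated=2.083
Op 2: CLOSE 1-2: Q_total=5.50, C_total=6.00, V=0.92; Q1=2.75, Q2=2.75; dissipated=0.021
Op 3: GROUND 1: Q1=0; energy lost=1.260
Op 4: GROUND 3: Q3=0; energy lost=1.042
Op 5: CLOSE 1-3: Q_total=0.00, C_total=6.00, V=0.00; Q1=0.00, Q3=0.00; dissipated=0.000
Final charges: Q1=0.00, Q2=2.75, Q3=0.00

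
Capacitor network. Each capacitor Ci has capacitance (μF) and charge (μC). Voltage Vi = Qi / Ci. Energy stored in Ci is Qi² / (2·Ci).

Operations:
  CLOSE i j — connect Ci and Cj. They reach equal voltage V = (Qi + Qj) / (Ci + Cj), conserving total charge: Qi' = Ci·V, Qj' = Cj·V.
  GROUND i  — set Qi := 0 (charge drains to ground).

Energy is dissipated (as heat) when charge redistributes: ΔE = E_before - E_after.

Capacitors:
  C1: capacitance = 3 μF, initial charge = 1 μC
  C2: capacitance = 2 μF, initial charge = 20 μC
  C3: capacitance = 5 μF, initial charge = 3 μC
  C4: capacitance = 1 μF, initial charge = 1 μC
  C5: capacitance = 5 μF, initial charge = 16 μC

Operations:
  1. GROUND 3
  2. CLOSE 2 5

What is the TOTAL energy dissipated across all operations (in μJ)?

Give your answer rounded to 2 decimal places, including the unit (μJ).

Answer: 33.93 μJ

Derivation:
Initial: C1(3μF, Q=1μC, V=0.33V), C2(2μF, Q=20μC, V=10.00V), C3(5μF, Q=3μC, V=0.60V), C4(1μF, Q=1μC, V=1.00V), C5(5μF, Q=16μC, V=3.20V)
Op 1: GROUND 3: Q3=0; energy lost=0.900
Op 2: CLOSE 2-5: Q_total=36.00, C_total=7.00, V=5.14; Q2=10.29, Q5=25.71; dissipated=33.029
Total dissipated: 33.929 μJ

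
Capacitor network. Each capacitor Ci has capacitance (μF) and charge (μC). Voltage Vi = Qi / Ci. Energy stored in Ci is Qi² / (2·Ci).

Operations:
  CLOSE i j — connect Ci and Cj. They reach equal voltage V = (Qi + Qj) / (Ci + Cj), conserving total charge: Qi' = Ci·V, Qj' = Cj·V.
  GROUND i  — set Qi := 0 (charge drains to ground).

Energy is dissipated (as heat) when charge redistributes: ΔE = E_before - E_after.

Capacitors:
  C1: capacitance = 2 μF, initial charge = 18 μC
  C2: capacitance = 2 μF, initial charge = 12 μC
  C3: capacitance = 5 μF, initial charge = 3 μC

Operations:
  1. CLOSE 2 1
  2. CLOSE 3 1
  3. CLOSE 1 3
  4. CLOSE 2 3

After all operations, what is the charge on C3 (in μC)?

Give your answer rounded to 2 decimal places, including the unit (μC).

Answer: 19.90 μC

Derivation:
Initial: C1(2μF, Q=18μC, V=9.00V), C2(2μF, Q=12μC, V=6.00V), C3(5μF, Q=3μC, V=0.60V)
Op 1: CLOSE 2-1: Q_total=30.00, C_total=4.00, V=7.50; Q2=15.00, Q1=15.00; dissipated=4.500
Op 2: CLOSE 3-1: Q_total=18.00, C_total=7.00, V=2.57; Q3=12.86, Q1=5.14; dissipated=34.007
Op 3: CLOSE 1-3: Q_total=18.00, C_total=7.00, V=2.57; Q1=5.14, Q3=12.86; dissipated=0.000
Op 4: CLOSE 2-3: Q_total=27.86, C_total=7.00, V=3.98; Q2=7.96, Q3=19.90; dissipated=17.351
Final charges: Q1=5.14, Q2=7.96, Q3=19.90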